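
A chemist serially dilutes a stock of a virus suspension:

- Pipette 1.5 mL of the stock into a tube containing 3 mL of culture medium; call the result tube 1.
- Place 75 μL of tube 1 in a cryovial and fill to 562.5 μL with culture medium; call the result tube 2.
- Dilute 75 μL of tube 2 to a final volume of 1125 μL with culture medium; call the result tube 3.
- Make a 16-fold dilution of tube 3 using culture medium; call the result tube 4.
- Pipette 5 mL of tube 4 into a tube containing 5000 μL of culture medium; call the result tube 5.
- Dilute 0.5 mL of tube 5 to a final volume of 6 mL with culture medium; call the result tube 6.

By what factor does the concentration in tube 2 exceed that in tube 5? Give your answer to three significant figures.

Step 1: 1.5 mL + 3 mL = 4.5 mL total → factor 4.5/1.5 = 3
Step 2: 75 μL brought to 562.5 μL → factor 562.5/75 = 7.5
Step 3: 75 μL brought to 1125 μL → factor 1125/75 = 15
Step 4: 16-fold → factor 16
Step 5: 5 mL + 5000 μL = 10 mL total → factor 10/5 = 2
Dilution factor to tube 2 = 22.5; to tube 5 = 10800
[tube 2]/[tube 5] = (factor to tube 5)/(factor to tube 2) = 10800/22.5 = 480

480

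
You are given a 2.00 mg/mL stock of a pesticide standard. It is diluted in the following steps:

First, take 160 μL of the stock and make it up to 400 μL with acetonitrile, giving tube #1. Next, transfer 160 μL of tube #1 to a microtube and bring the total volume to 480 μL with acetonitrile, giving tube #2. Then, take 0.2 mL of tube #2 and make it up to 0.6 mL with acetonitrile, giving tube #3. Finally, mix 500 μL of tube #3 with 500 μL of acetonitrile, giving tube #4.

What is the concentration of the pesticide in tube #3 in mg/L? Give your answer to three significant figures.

88.9 mg/L

Step 1: 160 μL brought to 400 μL → factor 400/160 = 2.5
Step 2: 160 μL brought to 480 μL → factor 480/160 = 3
Step 3: 0.2 mL brought to 0.6 mL → factor 0.6/0.2 = 3
Dilution factor through tube #3 = 2.5 × 3 × 3 = 22.5
[tube #3] = 2.00 mg/mL / 22.5 = 0.08889 mg/mL = 88.9 mg/L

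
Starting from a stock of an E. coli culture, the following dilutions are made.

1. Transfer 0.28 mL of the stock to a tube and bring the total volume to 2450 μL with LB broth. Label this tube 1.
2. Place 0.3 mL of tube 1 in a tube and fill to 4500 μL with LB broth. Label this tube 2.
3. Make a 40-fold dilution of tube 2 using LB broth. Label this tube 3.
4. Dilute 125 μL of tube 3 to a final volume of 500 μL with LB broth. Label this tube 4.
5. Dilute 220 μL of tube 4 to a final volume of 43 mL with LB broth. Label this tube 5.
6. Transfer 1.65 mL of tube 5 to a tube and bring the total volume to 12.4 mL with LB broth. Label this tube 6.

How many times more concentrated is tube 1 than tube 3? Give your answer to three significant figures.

600

Step 1: 0.28 mL brought to 2450 μL → factor 2.45/0.28 = 8.75
Step 2: 0.3 mL brought to 4500 μL → factor 4.5/0.3 = 15
Step 3: 40-fold → factor 40
Dilution factor to tube 1 = 8.75; to tube 3 = 5250
[tube 1]/[tube 3] = (factor to tube 3)/(factor to tube 1) = 5250/8.75 = 600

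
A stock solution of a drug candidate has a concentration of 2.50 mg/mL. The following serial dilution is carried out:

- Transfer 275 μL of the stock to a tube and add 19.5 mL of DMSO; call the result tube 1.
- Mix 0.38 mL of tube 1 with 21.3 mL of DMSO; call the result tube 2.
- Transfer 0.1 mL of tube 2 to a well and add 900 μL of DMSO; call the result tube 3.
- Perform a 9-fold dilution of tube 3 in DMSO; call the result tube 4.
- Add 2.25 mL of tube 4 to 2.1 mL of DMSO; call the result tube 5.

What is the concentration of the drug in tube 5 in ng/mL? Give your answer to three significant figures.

Step 1: 275 μL + 19.5 mL = 19775 μL total → factor 19775/275 = 71.909
Step 2: 0.38 mL + 21.3 mL = 21.68 mL total → factor 21.68/0.38 = 57.053
Step 3: 0.1 mL + 900 μL = 1 mL total → factor 1/0.1 = 10
Step 4: 9-fold → factor 9
Step 5: 2.25 mL + 2.1 mL = 4.35 mL total → factor 4.35/2.25 = 1.9333
Overall dilution factor = 71.909 × 57.053 × 10 × 9 × 1.9333 = 7.1385 × 10^5
Final = 2.50 mg/mL / 7.1385 × 10^5 = 3.502 × 10^-6 mg/mL = 3.50 ng/mL

3.50 ng/mL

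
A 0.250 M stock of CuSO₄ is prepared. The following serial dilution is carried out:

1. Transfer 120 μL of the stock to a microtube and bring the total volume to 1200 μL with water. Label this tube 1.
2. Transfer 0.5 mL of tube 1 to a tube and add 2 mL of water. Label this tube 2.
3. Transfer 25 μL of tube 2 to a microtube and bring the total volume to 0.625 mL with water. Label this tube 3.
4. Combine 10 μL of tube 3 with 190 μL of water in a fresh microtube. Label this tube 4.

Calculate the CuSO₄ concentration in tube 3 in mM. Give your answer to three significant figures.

0.200 mM

Step 1: 120 μL brought to 1200 μL → factor 1200/120 = 10
Step 2: 0.5 mL + 2 mL = 2.5 mL total → factor 2.5/0.5 = 5
Step 3: 25 μL brought to 0.625 mL → factor 625/25 = 25
Dilution factor through tube 3 = 10 × 5 × 25 = 1250
[tube 3] = 0.250 M / 1250 = 0.0002000 M = 0.200 mM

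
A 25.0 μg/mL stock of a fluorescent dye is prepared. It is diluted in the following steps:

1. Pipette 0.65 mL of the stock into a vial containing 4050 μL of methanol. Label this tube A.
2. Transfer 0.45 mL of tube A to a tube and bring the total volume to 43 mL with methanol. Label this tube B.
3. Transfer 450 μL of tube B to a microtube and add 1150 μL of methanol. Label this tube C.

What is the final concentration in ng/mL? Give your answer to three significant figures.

10.2 ng/mL

Step 1: 0.65 mL + 4050 μL = 4.7 mL total → factor 4.7/0.65 = 7.2308
Step 2: 0.45 mL brought to 43 mL → factor 43/0.45 = 95.556
Step 3: 450 μL + 1150 μL = 1600 μL total → factor 1600/450 = 3.5556
Overall dilution factor = 7.2308 × 95.556 × 3.5556 = 2456.7
Final = 25.0 μg/mL / 2456.7 = 0.01018 μg/mL = 10.2 ng/mL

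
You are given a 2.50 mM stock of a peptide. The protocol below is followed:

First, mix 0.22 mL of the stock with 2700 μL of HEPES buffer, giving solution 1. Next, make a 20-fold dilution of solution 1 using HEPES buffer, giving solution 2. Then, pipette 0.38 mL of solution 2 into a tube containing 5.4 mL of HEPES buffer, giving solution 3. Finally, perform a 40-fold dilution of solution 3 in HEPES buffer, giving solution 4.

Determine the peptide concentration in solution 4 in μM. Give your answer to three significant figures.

Step 1: 0.22 mL + 2700 μL = 2.92 mL total → factor 2.92/0.22 = 13.273
Step 2: 20-fold → factor 20
Step 3: 0.38 mL + 5.4 mL = 5.78 mL total → factor 5.78/0.38 = 15.211
Step 4: 40-fold → factor 40
Overall dilution factor = 13.273 × 20 × 15.211 × 40 = 1.6151 × 10^5
Final = 2.50 mM / 1.6151 × 10^5 = 1.548 × 10^-5 mM = 0.0155 μM

0.0155 μM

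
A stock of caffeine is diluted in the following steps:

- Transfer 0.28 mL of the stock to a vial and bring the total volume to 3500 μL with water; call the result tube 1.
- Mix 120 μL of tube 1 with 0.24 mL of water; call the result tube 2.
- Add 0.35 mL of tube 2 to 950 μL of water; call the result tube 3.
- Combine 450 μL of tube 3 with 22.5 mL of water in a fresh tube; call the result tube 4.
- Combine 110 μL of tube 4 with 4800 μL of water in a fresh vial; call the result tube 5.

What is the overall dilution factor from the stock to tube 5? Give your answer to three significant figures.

Step 1: 0.28 mL brought to 3500 μL → factor 3.5/0.28 = 12.5
Step 2: 120 μL + 0.24 mL = 360 μL total → factor 360/120 = 3
Step 3: 0.35 mL + 950 μL = 1.3 mL total → factor 1.3/0.35 = 3.7143
Step 4: 450 μL + 22.5 mL = 22950 μL total → factor 22950/450 = 51
Step 5: 110 μL + 4800 μL = 4910 μL total → factor 4910/110 = 44.636
Overall dilution factor = 12.5 × 3 × 3.7143 × 51 × 44.636 = 3.1708 × 10^5

3.17 × 10^5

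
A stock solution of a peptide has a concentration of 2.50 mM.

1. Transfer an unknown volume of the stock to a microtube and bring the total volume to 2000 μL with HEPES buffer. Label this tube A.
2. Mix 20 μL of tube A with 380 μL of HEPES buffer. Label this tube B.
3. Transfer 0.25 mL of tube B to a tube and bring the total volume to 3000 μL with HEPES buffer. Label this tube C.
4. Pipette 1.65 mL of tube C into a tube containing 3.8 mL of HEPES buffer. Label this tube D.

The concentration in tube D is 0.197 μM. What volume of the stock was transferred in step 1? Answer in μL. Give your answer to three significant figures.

125 μL

Step 1: v brought to 2000 μL → factor = 2000 μL/v
Step 2: 20 μL + 380 μL = 400 μL total → factor 400/20 = 20
Step 3: 0.25 mL brought to 3000 μL → factor 3/0.25 = 12
Step 4: 1.65 mL + 3.8 mL = 5.45 mL total → factor 5.45/1.65 = 3.303
Product of known-step factors = 792.73
Overall factor = 2.50 mM / (0.197 μM) = 12690
Step-1 factor = 12690 / 792.73 = 16.008
v = 2000 μL / 16.008 = 125 μL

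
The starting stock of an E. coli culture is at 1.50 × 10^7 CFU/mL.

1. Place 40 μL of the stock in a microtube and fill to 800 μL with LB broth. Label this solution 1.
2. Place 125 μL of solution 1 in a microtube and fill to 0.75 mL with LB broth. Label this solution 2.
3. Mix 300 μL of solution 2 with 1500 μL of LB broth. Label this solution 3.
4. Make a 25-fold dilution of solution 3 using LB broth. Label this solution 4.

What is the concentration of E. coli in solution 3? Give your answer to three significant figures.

Step 1: 40 μL brought to 800 μL → factor 800/40 = 20
Step 2: 125 μL brought to 0.75 mL → factor 750/125 = 6
Step 3: 300 μL + 1500 μL = 1800 μL total → factor 1800/300 = 6
Dilution factor through solution 3 = 20 × 6 × 6 = 720
[solution 3] = 1.50 × 10^7 CFU/mL / 720 = 2.08 × 10^4 CFU/mL

2.08 × 10^4 CFU/mL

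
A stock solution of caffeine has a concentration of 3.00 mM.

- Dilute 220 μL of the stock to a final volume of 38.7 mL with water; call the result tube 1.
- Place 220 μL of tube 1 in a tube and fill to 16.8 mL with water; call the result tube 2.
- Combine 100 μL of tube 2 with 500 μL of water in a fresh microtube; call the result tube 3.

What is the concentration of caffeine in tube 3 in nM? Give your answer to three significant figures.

Step 1: 220 μL brought to 38.7 mL → factor 38700/220 = 175.91
Step 2: 220 μL brought to 16.8 mL → factor 16800/220 = 76.364
Step 3: 100 μL + 500 μL = 600 μL total → factor 600/100 = 6
Overall dilution factor = 175.91 × 76.364 × 6 = 80598
Final = 3.00 mM / 80598 = 3.722 × 10^-5 mM = 37.2 nM

37.2 nM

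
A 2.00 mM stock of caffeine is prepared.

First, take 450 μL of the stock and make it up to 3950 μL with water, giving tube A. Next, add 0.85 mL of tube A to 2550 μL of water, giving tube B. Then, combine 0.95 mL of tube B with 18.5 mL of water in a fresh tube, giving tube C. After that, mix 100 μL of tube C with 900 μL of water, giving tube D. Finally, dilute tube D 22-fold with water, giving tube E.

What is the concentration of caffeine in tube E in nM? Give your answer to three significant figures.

12.6 nM

Step 1: 450 μL brought to 3950 μL → factor 3950/450 = 8.7778
Step 2: 0.85 mL + 2550 μL = 3.4 mL total → factor 3.4/0.85 = 4
Step 3: 0.95 mL + 18.5 mL = 19.45 mL total → factor 19.45/0.95 = 20.474
Step 4: 100 μL + 900 μL = 1000 μL total → factor 1000/100 = 10
Step 5: 22-fold → factor 22
Overall dilution factor = 8.7778 × 4 × 20.474 × 10 × 22 = 1.5815 × 10^5
Final = 2.00 mM / 1.5815 × 10^5 = 1.265 × 10^-5 mM = 12.6 nM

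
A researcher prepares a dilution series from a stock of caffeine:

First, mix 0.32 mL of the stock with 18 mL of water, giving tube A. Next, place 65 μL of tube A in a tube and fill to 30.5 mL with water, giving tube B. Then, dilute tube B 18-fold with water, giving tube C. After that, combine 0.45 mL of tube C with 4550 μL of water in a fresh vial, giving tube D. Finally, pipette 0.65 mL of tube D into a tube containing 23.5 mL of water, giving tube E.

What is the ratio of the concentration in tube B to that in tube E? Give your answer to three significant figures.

7.43 × 10^3

Step 1: 0.32 mL + 18 mL = 18.32 mL total → factor 18.32/0.32 = 57.25
Step 2: 65 μL brought to 30.5 mL → factor 30500/65 = 469.23
Step 3: 18-fold → factor 18
Step 4: 0.45 mL + 4550 μL = 5 mL total → factor 5/0.45 = 11.111
Step 5: 0.65 mL + 23.5 mL = 24.15 mL total → factor 24.15/0.65 = 37.154
Dilution factor to tube B = 26863; to tube E = 1.9962 × 10^8
[tube B]/[tube E] = (factor to tube E)/(factor to tube B) = 1.9962 × 10^8/26863 = 7.43 × 10^3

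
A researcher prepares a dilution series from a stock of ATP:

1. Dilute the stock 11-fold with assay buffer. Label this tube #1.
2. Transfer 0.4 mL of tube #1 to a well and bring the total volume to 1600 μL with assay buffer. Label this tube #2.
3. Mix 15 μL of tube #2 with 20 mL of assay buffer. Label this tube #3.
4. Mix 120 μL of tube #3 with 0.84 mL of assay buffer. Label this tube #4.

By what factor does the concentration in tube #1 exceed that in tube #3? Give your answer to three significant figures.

5.34 × 10^3

Step 1: 11-fold → factor 11
Step 2: 0.4 mL brought to 1600 μL → factor 1.6/0.4 = 4
Step 3: 15 μL + 20 mL = 20015 μL total → factor 20015/15 = 1334.3
Dilution factor to tube #1 = 11; to tube #3 = 58711
[tube #1]/[tube #3] = (factor to tube #3)/(factor to tube #1) = 58711/11 = 5.34 × 10^3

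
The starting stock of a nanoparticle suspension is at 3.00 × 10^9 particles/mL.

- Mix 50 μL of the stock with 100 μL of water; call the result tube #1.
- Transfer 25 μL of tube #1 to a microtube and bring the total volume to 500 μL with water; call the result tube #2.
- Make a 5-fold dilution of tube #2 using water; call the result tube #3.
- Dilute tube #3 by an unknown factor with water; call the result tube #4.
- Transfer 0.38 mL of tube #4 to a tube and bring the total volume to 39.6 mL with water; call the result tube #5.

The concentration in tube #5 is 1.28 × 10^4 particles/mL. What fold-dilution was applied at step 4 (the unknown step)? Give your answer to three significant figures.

Step 1: 50 μL + 100 μL = 150 μL total → factor 150/50 = 3
Step 2: 25 μL brought to 500 μL → factor 500/25 = 20
Step 3: 5-fold → factor 5
Step 4: unknown factor x
Step 5: 0.38 mL brought to 39.6 mL → factor 39.6/0.38 = 104.21
Product of known-step factors = 31263
Overall factor = 3.00 × 10^9 particles/mL / (1.28 × 10^4 particles/mL) = 2.3438 × 10^5
x = 2.3438 × 10^5 / 31263 = 7.50

7.50-fold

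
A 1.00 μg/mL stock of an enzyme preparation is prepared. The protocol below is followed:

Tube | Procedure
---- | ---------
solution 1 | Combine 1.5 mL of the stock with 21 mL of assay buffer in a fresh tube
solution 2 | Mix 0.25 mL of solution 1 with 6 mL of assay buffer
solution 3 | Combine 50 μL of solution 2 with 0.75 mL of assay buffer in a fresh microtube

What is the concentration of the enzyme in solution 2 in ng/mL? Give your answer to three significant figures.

Step 1: 1.5 mL + 21 mL = 22.5 mL total → factor 22.5/1.5 = 15
Step 2: 0.25 mL + 6 mL = 6.25 mL total → factor 6.25/0.25 = 25
Dilution factor through solution 2 = 15 × 25 = 375
[solution 2] = 1.00 μg/mL / 375 = 0.002667 μg/mL = 2.67 ng/mL

2.67 ng/mL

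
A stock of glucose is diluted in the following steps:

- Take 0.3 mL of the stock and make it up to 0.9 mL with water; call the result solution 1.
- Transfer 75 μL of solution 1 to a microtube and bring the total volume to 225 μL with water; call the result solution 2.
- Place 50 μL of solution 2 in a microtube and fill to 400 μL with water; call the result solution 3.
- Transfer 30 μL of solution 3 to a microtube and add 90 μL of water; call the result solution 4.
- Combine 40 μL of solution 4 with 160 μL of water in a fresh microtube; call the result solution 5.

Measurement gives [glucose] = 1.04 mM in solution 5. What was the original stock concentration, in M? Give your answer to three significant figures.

Step 1: 0.3 mL brought to 0.9 mL → factor 0.9/0.3 = 3
Step 2: 75 μL brought to 225 μL → factor 225/75 = 3
Step 3: 50 μL brought to 400 μL → factor 400/50 = 8
Step 4: 30 μL + 90 μL = 120 μL total → factor 120/30 = 4
Step 5: 40 μL + 160 μL = 200 μL total → factor 200/40 = 5
Overall dilution factor = 3 × 3 × 8 × 4 × 5 = 1440
Stock = 1.04 mM × 1440 = 1498 mM = 1.50 M

1.50 M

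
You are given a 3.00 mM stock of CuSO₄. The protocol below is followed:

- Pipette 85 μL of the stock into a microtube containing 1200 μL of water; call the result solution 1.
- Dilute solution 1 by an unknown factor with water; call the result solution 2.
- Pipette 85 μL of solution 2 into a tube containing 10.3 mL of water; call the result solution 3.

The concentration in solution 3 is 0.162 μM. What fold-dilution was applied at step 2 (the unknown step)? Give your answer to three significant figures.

10.0-fold

Step 1: 85 μL + 1200 μL = 1285 μL total → factor 1285/85 = 15.118
Step 2: unknown factor x
Step 3: 85 μL + 10.3 mL = 10385 μL total → factor 10385/85 = 122.18
Product of known-step factors = 1847
Overall factor = 3.00 mM / (0.162 μM) = 18519
x = 18519 / 1847 = 10.0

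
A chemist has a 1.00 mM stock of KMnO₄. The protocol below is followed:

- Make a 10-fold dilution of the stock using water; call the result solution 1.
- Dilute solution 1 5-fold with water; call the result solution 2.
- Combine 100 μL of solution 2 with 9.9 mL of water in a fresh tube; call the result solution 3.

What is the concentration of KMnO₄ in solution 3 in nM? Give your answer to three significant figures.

200 nM

Step 1: 10-fold → factor 10
Step 2: 5-fold → factor 5
Step 3: 100 μL + 9.9 mL = 10000 μL total → factor 10000/100 = 100
Dilution factor through solution 3 = 10 × 5 × 100 = 5000
[solution 3] = 1.00 mM / 5000 = 0.0002000 mM = 200 nM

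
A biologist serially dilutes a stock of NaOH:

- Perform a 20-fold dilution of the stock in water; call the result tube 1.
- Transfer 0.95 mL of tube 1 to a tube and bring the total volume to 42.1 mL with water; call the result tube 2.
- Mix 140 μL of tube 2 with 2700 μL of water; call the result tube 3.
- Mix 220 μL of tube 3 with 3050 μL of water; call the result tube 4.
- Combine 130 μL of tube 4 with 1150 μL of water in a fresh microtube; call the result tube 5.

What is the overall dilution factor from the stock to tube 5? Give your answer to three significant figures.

Step 1: 20-fold → factor 20
Step 2: 0.95 mL brought to 42.1 mL → factor 42.1/0.95 = 44.316
Step 3: 140 μL + 2700 μL = 2840 μL total → factor 2840/140 = 20.286
Step 4: 220 μL + 3050 μL = 3270 μL total → factor 3270/220 = 14.864
Step 5: 130 μL + 1150 μL = 1280 μL total → factor 1280/130 = 9.8462
Overall dilution factor = 20 × 44.316 × 20.286 × 14.864 × 9.8462 = 2.6313 × 10^6

2.63 × 10^6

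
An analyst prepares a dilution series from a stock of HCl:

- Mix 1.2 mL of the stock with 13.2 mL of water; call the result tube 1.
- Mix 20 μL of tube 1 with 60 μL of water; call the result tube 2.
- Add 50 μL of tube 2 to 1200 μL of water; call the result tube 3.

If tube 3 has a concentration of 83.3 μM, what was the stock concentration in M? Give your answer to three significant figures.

Step 1: 1.2 mL + 13.2 mL = 14.4 mL total → factor 14.4/1.2 = 12
Step 2: 20 μL + 60 μL = 80 μL total → factor 80/20 = 4
Step 3: 50 μL + 1200 μL = 1250 μL total → factor 1250/50 = 25
Overall dilution factor = 12 × 4 × 25 = 1200
Stock = 83.3 μM × 1200 = 9.996 × 10^4 μM = 0.100 M

0.100 M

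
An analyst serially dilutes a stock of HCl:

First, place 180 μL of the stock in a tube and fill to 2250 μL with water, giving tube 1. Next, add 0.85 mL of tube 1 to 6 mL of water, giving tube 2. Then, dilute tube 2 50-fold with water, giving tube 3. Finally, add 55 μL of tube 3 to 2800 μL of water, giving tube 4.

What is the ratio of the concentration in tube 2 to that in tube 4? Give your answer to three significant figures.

2.60 × 10^3

Step 1: 180 μL brought to 2250 μL → factor 2250/180 = 12.5
Step 2: 0.85 mL + 6 mL = 6.85 mL total → factor 6.85/0.85 = 8.0588
Step 3: 50-fold → factor 50
Step 4: 55 μL + 2800 μL = 2855 μL total → factor 2855/55 = 51.909
Dilution factor to tube 2 = 100.74; to tube 4 = 2.6145 × 10^5
[tube 2]/[tube 4] = (factor to tube 4)/(factor to tube 2) = 2.6145 × 10^5/100.74 = 2.60 × 10^3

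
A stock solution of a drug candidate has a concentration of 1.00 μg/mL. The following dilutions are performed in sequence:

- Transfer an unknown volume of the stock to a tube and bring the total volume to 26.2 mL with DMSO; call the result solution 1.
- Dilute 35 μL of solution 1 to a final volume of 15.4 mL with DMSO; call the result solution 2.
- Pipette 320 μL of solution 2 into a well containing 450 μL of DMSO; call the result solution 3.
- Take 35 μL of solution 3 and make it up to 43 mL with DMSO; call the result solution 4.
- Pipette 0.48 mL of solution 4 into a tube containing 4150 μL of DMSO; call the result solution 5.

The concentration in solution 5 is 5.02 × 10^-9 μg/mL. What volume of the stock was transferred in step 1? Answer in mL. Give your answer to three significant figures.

1.65 mL

Step 1: v brought to 26.2 mL → factor = 26.2 mL/v
Step 2: 35 μL brought to 15.4 mL → factor 15400/35 = 440
Step 3: 320 μL + 450 μL = 770 μL total → factor 770/320 = 2.4062
Step 4: 35 μL brought to 43 mL → factor 43000/35 = 1228.6
Step 5: 0.48 mL + 4150 μL = 4.63 mL total → factor 4.63/0.48 = 9.6458
Product of known-step factors = 1.2547 × 10^7
Overall factor = 1.00 μg/mL / (5.02 × 10^-9 μg/mL) = 1.992 × 10^8
Step-1 factor = 1.992 × 10^8 / 1.2547 × 10^7 = 15.877
v = 26.2 mL / 15.877 = 1.65 mL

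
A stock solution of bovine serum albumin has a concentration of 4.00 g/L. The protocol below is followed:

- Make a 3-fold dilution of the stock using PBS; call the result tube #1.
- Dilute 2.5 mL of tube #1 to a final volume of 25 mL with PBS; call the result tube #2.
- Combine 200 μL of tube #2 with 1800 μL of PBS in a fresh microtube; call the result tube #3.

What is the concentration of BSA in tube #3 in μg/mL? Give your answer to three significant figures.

13.3 μg/mL

Step 1: 3-fold → factor 3
Step 2: 2.5 mL brought to 25 mL → factor 25/2.5 = 10
Step 3: 200 μL + 1800 μL = 2000 μL total → factor 2000/200 = 10
Overall dilution factor = 3 × 10 × 10 = 300
Final = 4.00 g/L / 300 = 0.01333 g/L = 13.3 μg/mL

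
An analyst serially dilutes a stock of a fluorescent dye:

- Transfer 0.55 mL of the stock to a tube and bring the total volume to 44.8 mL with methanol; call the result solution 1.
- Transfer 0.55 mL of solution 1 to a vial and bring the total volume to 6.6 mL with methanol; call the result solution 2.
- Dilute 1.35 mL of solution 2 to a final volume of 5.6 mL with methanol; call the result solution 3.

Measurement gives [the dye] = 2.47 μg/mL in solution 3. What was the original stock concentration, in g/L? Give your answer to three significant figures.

Step 1: 0.55 mL brought to 44.8 mL → factor 44.8/0.55 = 81.455
Step 2: 0.55 mL brought to 6.6 mL → factor 6.6/0.55 = 12
Step 3: 1.35 mL brought to 5.6 mL → factor 5.6/1.35 = 4.1481
Overall dilution factor = 81.455 × 12 × 4.1481 = 4054.6
Stock = 2.47 μg/mL × 4054.6 = 1.001 × 10^4 μg/mL = 10.0 g/L

10.0 g/L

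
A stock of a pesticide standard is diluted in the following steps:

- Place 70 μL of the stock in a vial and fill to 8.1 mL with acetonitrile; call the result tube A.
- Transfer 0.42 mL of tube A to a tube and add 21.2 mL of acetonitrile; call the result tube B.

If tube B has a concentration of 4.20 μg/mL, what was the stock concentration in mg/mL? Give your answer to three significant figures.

Step 1: 70 μL brought to 8.1 mL → factor 8100/70 = 115.71
Step 2: 0.42 mL + 21.2 mL = 21.62 mL total → factor 21.62/0.42 = 51.476
Overall dilution factor = 115.71 × 51.476 = 5956.5
Stock = 4.20 μg/mL × 5956.5 = 2.502 × 10^4 μg/mL = 25.0 mg/mL

25.0 mg/mL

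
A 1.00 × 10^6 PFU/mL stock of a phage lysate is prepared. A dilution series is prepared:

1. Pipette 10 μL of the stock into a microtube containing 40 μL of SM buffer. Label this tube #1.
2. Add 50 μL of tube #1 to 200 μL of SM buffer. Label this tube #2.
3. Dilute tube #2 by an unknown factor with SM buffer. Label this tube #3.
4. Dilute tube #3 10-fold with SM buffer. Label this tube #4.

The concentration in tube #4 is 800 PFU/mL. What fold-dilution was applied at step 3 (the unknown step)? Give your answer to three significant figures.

5.00-fold

Step 1: 10 μL + 40 μL = 50 μL total → factor 50/10 = 5
Step 2: 50 μL + 200 μL = 250 μL total → factor 250/50 = 5
Step 3: unknown factor x
Step 4: 10-fold → factor 10
Product of known-step factors = 250
Overall factor = 1.00 × 10^6 PFU/mL / (800 PFU/mL) = 1250
x = 1250 / 250 = 5.00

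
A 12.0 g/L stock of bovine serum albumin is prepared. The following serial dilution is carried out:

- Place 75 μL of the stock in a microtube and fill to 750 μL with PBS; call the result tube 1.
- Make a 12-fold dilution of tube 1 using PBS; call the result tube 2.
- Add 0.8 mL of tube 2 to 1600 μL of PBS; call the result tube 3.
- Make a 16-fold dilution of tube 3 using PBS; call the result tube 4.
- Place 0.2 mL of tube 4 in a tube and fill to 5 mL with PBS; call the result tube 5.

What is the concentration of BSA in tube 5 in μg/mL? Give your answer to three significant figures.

0.0833 μg/mL

Step 1: 75 μL brought to 750 μL → factor 750/75 = 10
Step 2: 12-fold → factor 12
Step 3: 0.8 mL + 1600 μL = 2.4 mL total → factor 2.4/0.8 = 3
Step 4: 16-fold → factor 16
Step 5: 0.2 mL brought to 5 mL → factor 5/0.2 = 25
Overall dilution factor = 10 × 12 × 3 × 16 × 25 = 1.44 × 10^5
Final = 12.0 g/L / 1.44 × 10^5 = 8.333 × 10^-5 g/L = 0.0833 μg/mL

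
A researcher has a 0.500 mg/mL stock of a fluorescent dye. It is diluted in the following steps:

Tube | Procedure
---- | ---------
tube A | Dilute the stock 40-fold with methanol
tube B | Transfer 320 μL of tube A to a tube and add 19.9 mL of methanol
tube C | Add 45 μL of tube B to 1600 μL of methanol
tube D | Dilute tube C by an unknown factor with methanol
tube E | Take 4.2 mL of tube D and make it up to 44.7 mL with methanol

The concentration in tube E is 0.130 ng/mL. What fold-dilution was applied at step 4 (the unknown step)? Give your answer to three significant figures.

3.91-fold

Step 1: 40-fold → factor 40
Step 2: 320 μL + 19.9 mL = 20220 μL total → factor 20220/320 = 63.188
Step 3: 45 μL + 1600 μL = 1645 μL total → factor 1645/45 = 36.556
Step 4: unknown factor x
Step 5: 4.2 mL brought to 44.7 mL → factor 44.7/4.2 = 10.643
Product of known-step factors = 9.8334 × 10^5
Overall factor = 0.500 mg/mL / (0.130 ng/mL) = 3.8462 × 10^6
x = 3.8462 × 10^6 / 9.8334 × 10^5 = 3.91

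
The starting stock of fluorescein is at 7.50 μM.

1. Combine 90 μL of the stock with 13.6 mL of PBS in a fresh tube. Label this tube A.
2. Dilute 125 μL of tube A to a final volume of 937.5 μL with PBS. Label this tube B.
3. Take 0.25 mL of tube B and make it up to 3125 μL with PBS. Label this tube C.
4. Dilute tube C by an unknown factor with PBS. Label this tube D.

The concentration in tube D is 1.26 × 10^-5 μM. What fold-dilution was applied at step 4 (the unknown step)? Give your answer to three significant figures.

41.7-fold

Step 1: 90 μL + 13.6 mL = 13690 μL total → factor 13690/90 = 152.11
Step 2: 125 μL brought to 937.5 μL → factor 937.5/125 = 7.5
Step 3: 0.25 mL brought to 3125 μL → factor 3.125/0.25 = 12.5
Step 4: unknown factor x
Product of known-step factors = 14260
Overall factor = 7.50 μM / (1.26 × 10^-5 μM) = 5.9524 × 10^5
x = 5.9524 × 10^5 / 14260 = 41.7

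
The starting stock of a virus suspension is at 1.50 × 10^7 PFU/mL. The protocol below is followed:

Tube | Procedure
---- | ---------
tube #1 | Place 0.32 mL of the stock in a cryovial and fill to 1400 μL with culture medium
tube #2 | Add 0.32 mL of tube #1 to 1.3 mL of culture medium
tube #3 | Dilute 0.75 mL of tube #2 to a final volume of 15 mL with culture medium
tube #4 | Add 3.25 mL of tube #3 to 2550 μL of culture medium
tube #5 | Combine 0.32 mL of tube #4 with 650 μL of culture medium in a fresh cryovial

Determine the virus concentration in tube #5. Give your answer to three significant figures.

Step 1: 0.32 mL brought to 1400 μL → factor 1.4/0.32 = 4.375
Step 2: 0.32 mL + 1.3 mL = 1.62 mL total → factor 1.62/0.32 = 5.0625
Step 3: 0.75 mL brought to 15 mL → factor 15/0.75 = 20
Step 4: 3.25 mL + 2550 μL = 5.8 mL total → factor 5.8/3.25 = 1.7846
Step 5: 0.32 mL + 650 μL = 0.97 mL total → factor 0.97/0.32 = 3.0312
Overall dilution factor = 4.375 × 5.0625 × 20 × 1.7846 × 3.0312 = 2396.3
Final = 1.50 × 10^7 PFU/mL / 2396.3 = 6.26 × 10^3 PFU/mL

6.26 × 10^3 PFU/mL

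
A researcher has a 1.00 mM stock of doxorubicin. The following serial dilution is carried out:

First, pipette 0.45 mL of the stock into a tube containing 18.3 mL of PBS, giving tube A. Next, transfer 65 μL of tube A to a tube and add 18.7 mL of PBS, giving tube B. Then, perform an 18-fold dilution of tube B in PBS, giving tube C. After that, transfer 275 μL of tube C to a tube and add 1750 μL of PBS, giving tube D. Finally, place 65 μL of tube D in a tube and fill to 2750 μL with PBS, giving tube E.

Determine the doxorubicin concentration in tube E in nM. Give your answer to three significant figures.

Step 1: 0.45 mL + 18.3 mL = 18.75 mL total → factor 18.75/0.45 = 41.667
Step 2: 65 μL + 18.7 mL = 18765 μL total → factor 18765/65 = 288.69
Step 3: 18-fold → factor 18
Step 4: 275 μL + 1750 μL = 2025 μL total → factor 2025/275 = 7.3636
Step 5: 65 μL brought to 2750 μL → factor 2750/65 = 42.308
Overall dilution factor = 41.667 × 288.69 × 18 × 7.3636 × 42.308 = 6.7454 × 10^7
Final = 1.00 mM / 6.7454 × 10^7 = 1.482 × 10^-8 mM = 0.0148 nM

0.0148 nM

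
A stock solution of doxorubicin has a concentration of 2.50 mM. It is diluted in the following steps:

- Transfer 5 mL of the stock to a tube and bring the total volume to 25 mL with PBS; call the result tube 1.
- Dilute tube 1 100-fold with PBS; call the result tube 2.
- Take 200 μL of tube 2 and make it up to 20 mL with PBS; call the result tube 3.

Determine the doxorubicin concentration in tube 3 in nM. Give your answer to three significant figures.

Step 1: 5 mL brought to 25 mL → factor 25/5 = 5
Step 2: 100-fold → factor 100
Step 3: 200 μL brought to 20 mL → factor 20000/200 = 100
Overall dilution factor = 5 × 100 × 100 = 50000
Final = 2.50 mM / 50000 = 5.000 × 10^-5 mM = 50.0 nM

50.0 nM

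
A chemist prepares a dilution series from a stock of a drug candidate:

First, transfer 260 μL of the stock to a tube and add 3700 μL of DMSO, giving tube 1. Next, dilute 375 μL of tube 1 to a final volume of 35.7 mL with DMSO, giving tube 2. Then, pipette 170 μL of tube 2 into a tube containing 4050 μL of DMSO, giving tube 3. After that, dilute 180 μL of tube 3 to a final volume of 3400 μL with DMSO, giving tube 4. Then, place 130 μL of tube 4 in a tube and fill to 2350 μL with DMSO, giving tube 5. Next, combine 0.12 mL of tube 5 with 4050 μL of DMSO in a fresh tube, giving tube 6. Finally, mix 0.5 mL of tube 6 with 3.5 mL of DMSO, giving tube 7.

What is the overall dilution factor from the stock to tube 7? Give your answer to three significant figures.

Step 1: 260 μL + 3700 μL = 3960 μL total → factor 3960/260 = 15.231
Step 2: 375 μL brought to 35.7 mL → factor 35700/375 = 95.2
Step 3: 170 μL + 4050 μL = 4220 μL total → factor 4220/170 = 24.824
Step 4: 180 μL brought to 3400 μL → factor 3400/180 = 18.889
Step 5: 130 μL brought to 2350 μL → factor 2350/130 = 18.077
Step 6: 0.12 mL + 4050 μL = 4.17 mL total → factor 4.17/0.12 = 34.75
Step 7: 0.5 mL + 3.5 mL = 4 mL total → factor 4/0.5 = 8
Overall dilution factor = 15.231 × 95.2 × 24.824 × 18.889 × 18.077 × 34.75 × 8 = 3.4166 × 10^9

3.42 × 10^9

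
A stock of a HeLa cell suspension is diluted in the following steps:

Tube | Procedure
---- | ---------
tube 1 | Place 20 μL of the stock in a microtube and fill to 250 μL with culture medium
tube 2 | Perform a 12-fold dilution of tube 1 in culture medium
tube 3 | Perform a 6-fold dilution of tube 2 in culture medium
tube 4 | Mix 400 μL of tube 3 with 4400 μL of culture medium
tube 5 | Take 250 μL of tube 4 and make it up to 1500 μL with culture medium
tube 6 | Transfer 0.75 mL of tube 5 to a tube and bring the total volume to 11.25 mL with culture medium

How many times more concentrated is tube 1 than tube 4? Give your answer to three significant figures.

Step 1: 20 μL brought to 250 μL → factor 250/20 = 12.5
Step 2: 12-fold → factor 12
Step 3: 6-fold → factor 6
Step 4: 400 μL + 4400 μL = 4800 μL total → factor 4800/400 = 12
Dilution factor to tube 1 = 12.5; to tube 4 = 10800
[tube 1]/[tube 4] = (factor to tube 4)/(factor to tube 1) = 10800/12.5 = 864

864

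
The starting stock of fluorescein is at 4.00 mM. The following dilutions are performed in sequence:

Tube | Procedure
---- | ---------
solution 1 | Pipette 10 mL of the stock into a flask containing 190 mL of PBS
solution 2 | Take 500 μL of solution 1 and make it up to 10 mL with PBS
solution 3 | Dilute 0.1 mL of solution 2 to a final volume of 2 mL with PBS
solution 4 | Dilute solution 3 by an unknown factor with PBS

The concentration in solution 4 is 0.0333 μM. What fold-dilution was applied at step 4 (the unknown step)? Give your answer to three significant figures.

Step 1: 10 mL + 190 mL = 200 mL total → factor 200/10 = 20
Step 2: 500 μL brought to 10 mL → factor 10000/500 = 20
Step 3: 0.1 mL brought to 2 mL → factor 2/0.1 = 20
Step 4: unknown factor x
Product of known-step factors = 8000
Overall factor = 4.00 mM / (0.0333 μM) = 1.2012 × 10^5
x = 1.2012 × 10^5 / 8000 = 15.0

15.0-fold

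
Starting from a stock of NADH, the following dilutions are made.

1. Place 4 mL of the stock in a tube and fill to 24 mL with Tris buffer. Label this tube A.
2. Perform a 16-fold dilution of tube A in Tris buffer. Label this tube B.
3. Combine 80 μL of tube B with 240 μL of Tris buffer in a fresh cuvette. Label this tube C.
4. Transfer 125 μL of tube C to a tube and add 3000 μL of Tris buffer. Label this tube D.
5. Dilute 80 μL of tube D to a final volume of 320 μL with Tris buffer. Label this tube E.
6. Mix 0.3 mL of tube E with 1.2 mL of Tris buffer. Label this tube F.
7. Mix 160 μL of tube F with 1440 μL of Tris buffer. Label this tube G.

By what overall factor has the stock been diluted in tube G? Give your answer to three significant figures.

Step 1: 4 mL brought to 24 mL → factor 24/4 = 6
Step 2: 16-fold → factor 16
Step 3: 80 μL + 240 μL = 320 μL total → factor 320/80 = 4
Step 4: 125 μL + 3000 μL = 3125 μL total → factor 3125/125 = 25
Step 5: 80 μL brought to 320 μL → factor 320/80 = 4
Step 6: 0.3 mL + 1.2 mL = 1.5 mL total → factor 1.5/0.3 = 5
Step 7: 160 μL + 1440 μL = 1600 μL total → factor 1600/160 = 10
Overall dilution factor = 6 × 16 × 4 × 25 × 4 × 5 × 10 = 1.92 × 10^6

1.92 × 10^6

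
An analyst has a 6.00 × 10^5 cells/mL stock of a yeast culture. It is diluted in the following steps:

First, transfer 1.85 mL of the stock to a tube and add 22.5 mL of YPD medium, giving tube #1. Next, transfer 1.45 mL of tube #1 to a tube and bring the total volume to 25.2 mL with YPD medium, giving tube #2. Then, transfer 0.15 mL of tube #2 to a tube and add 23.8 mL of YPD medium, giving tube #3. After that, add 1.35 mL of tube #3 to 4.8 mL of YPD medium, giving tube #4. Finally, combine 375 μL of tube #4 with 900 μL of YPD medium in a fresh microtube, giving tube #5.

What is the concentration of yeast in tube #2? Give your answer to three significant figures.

Step 1: 1.85 mL + 22.5 mL = 24.35 mL total → factor 24.35/1.85 = 13.162
Step 2: 1.45 mL brought to 25.2 mL → factor 25.2/1.45 = 17.379
Dilution factor through tube #2 = 13.162 × 17.379 = 228.75
[tube #2] = 6.00 × 10^5 cells/mL / 228.75 = 2.62 × 10^3 cells/mL

2.62 × 10^3 cells/mL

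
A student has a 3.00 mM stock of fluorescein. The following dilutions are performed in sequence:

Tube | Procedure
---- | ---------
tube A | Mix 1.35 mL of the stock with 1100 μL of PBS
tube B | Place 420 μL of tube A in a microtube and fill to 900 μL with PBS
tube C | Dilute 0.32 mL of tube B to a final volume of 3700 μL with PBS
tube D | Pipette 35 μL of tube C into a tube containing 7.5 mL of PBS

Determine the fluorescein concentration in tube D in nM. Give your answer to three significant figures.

Step 1: 1.35 mL + 1100 μL = 2.45 mL total → factor 2.45/1.35 = 1.8148
Step 2: 420 μL brought to 900 μL → factor 900/420 = 2.1429
Step 3: 0.32 mL brought to 3700 μL → factor 3.7/0.32 = 11.562
Step 4: 35 μL + 7.5 mL = 7535 μL total → factor 7535/35 = 215.29
Overall dilution factor = 1.8148 × 2.1429 × 11.562 × 215.29 = 9680.4
Final = 3.00 mM / 9680.4 = 0.0003099 mM = 310 nM

310 nM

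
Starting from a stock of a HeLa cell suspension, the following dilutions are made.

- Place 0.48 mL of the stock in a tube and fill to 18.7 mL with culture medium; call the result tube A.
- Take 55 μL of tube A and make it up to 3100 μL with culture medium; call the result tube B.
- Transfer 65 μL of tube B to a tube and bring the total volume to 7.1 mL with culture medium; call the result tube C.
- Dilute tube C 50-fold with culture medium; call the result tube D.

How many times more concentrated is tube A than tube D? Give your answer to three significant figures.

Step 1: 0.48 mL brought to 18.7 mL → factor 18.7/0.48 = 38.958
Step 2: 55 μL brought to 3100 μL → factor 3100/55 = 56.364
Step 3: 65 μL brought to 7.1 mL → factor 7100/65 = 109.23
Step 4: 50-fold → factor 50
Dilution factor to tube A = 38.958; to tube D = 1.1993 × 10^7
[tube A]/[tube D] = (factor to tube D)/(factor to tube A) = 1.1993 × 10^7/38.958 = 3.08 × 10^5

3.08 × 10^5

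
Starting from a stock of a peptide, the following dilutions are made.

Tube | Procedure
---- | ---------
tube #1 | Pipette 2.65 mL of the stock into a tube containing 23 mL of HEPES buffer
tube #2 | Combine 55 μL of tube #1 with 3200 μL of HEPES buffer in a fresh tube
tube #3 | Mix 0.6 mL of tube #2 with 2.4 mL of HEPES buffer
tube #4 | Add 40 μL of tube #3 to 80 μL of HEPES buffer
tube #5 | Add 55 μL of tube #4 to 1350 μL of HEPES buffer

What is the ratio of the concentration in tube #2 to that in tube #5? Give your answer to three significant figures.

Step 1: 2.65 mL + 23 mL = 25.65 mL total → factor 25.65/2.65 = 9.6792
Step 2: 55 μL + 3200 μL = 3255 μL total → factor 3255/55 = 59.182
Step 3: 0.6 mL + 2.4 mL = 3 mL total → factor 3/0.6 = 5
Step 4: 40 μL + 80 μL = 120 μL total → factor 120/40 = 3
Step 5: 55 μL + 1350 μL = 1405 μL total → factor 1405/55 = 25.545
Dilution factor to tube #2 = 572.84; to tube #5 = 2.195 × 10^5
[tube #2]/[tube #5] = (factor to tube #5)/(factor to tube #2) = 2.195 × 10^5/572.84 = 383

383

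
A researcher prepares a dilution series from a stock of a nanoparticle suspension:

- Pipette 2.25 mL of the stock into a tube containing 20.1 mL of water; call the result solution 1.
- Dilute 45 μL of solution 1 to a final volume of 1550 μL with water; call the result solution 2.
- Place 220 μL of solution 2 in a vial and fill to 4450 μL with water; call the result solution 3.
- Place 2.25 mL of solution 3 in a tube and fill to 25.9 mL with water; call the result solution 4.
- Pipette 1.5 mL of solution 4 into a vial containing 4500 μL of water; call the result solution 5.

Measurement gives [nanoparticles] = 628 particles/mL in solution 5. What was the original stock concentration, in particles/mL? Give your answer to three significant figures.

Step 1: 2.25 mL + 20.1 mL = 22.35 mL total → factor 22.35/2.25 = 9.9333
Step 2: 45 μL brought to 1550 μL → factor 1550/45 = 34.444
Step 3: 220 μL brought to 4450 μL → factor 4450/220 = 20.227
Step 4: 2.25 mL brought to 25.9 mL → factor 25.9/2.25 = 11.511
Step 5: 1.5 mL + 4500 μL = 6 mL total → factor 6/1.5 = 4
Overall dilution factor = 9.9333 × 34.444 × 20.227 × 11.511 × 4 = 3.1866 × 10^5
Stock = 628 particles/mL × 3.1866 × 10^5 = 2.00 × 10^8 particles/mL

2.00 × 10^8 particles/mL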